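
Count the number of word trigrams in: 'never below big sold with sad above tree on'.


Word trigrams from [9] words:
  Trigram 1: (never below big)
  Trigram 2: (below big sold)
  Trigram 3: (big sold with)
  Trigram 4: (sold with sad)
  Trigram 5: (with sad above)
  Trigram 6: (sad above tree)
  Trigram 7: (above tree on)
Total word trigrams: 9 - 2 = 7

7


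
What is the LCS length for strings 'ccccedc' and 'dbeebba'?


DP table for LCS of 'ccccedc' and 'dbeebba':
       d  b  e  e  b  b  a
    0  0  0  0  0  0  0  0
  c 0  0  0  0  0  0  0  0
  c 0  0  0  0  0  0  0  0
  c 0  0  0  0  0  0  0  0
  c 0  0  0  0  0  0  0  0
  e 0  0  0  1  1  1  1  1
  d 0  1  1  1  1  1  1  1
  c 0  1  1  1  1  1  1  1
LCS: 'e'
LCS length = 1

1


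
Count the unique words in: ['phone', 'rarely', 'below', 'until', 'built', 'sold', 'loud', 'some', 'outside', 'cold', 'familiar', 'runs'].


Listing all tokens and tracking unique types:
  Token 1: 'phone' -> NEW (unique so far: 1)
  Token 2: 'rarely' -> NEW (unique so far: 2)
  Token 3: 'below' -> NEW (unique so far: 3)
  Token 4: 'until' -> NEW (unique so far: 4)
  Token 5: 'built' -> NEW (unique so far: 5)
  Token 6: 'sold' -> NEW (unique so far: 6)
  Token 7: 'loud' -> NEW (unique so far: 7)
  Token 8: 'some' -> NEW (unique so far: 8)
  Token 9: 'outside' -> NEW (unique so far: 9)
  Token 10: 'cold' -> NEW (unique so far: 10)
  Token 11: 'familiar' -> NEW (unique so far: 11)
  Token 12: 'runs' -> NEW (unique so far: 12)
Unique types: ('below', 'built', 'cold', 'familiar', 'loud', 'outside', 'phone', 'rarely', 'runs', 'sold', 'some', 'until')
Vocabulary size: 12

12


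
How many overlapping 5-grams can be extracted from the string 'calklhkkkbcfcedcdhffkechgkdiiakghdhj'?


String 'calklhkkkbcfcedcdhffkechgkdiiakghdhj' has length L = 36.
Number of overlapping n-grams = L - n + 1
Substituting: 36 - 5 + 1 = 32

32


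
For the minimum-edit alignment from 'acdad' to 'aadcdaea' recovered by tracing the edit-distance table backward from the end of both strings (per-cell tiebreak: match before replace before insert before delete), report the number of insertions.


Edit distance = 4. Backtracking from cell (5, 8) with preference match > replace > insert > delete,
then listing the resulting alignment 'acdad' -> 'aadcdaea' left to right:
  Step 1: insert 'a' [insertion #1]
  Step 2: keep 'a'
  Step 3: insert 'd' [insertion #2]
  Step 4: keep 'c'
  Step 5: keep 'd'
  Step 6: keep 'a'
  Step 7: insert 'e' [insertion #3]
  Step 8: replace d->a
Total insertions: 3

3


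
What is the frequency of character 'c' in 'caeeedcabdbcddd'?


Scanning 'caeeedcabdbcddd' for 'c':
  Position 0: 'c' -> MATCH (count: 1)
  Position 6: 'c' -> MATCH (count: 2)
  Position 11: 'c' -> MATCH (count: 3)
Total occurrences of 'c': 3

3


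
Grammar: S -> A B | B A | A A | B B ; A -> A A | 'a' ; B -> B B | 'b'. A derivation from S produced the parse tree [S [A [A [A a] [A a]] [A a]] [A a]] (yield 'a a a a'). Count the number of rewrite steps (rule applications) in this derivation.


Every bracketed nonterminal node [X ...] in the tree is produced by exactly one rule application.
Reading the tree off as a leftmost derivation:
  Step 1: S  =>  A A   (applied S -> A A)
  Step 2: A A  =>  A A A   (applied A -> A A)
  Step 3: A A A  =>  A A A A   (applied A -> A A)
  Step 4: A A A A  =>  a A A A   (applied A -> a)
  Step 5: a A A A  =>  a a A A   (applied A -> a)
  Step 6: a a A A  =>  a a a A   (applied A -> a)
  Step 7: a a a A  =>  a a a a   (applied A -> a)
Final yield: a a a a
Total rewrite steps: 7

7


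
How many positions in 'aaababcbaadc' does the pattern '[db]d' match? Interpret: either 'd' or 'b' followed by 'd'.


Pattern: [db]d means either 'd' or 'b' followed by 'd'.
Scanning 'aaababcbaadc' position-by-position:
  Pos 0: window 'aa' -> no
  Pos 1: window 'aa' -> no
  Pos 2: window 'ab' -> no
  Pos 3: window 'ba' -> no
  Pos 4: window 'ab' -> no
  Pos 5: window 'bc' -> no
  Pos 6: window 'cb' -> no
  Pos 7: window 'ba' -> no
  Pos 8: window 'aa' -> no
  Pos 9: window 'ad' -> no
  Pos 10: window 'dc' -> no
  Pos 11: window 'c' -> no
Total matches: 0

0


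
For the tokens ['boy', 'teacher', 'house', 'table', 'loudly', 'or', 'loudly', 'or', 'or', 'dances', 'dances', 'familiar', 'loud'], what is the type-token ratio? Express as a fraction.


Tokens: 13
Unique types: ('boy', 'dances', 'familiar', 'house', 'loud', 'loudly', 'or', 'table', 'teacher') = 9
TTR = 9/13
Already in lowest terms.

9/13


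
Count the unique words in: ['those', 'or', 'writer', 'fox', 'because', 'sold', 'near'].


Listing all tokens and tracking unique types:
  Token 1: 'those' -> NEW (unique so far: 1)
  Token 2: 'or' -> NEW (unique so far: 2)
  Token 3: 'writer' -> NEW (unique so far: 3)
  Token 4: 'fox' -> NEW (unique so far: 4)
  Token 5: 'because' -> NEW (unique so far: 5)
  Token 6: 'sold' -> NEW (unique so far: 6)
  Token 7: 'near' -> NEW (unique so far: 7)
Unique types: ('because', 'fox', 'near', 'or', 'sold', 'those', 'writer')
Vocabulary size: 7

7


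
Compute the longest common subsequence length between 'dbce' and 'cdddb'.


DP table for LCS of 'dbce' and 'cdddb':
       c  d  d  d  b
    0  0  0  0  0  0
  d 0  0  1  1  1  1
  b 0  0  1  1  1  2
  c 0  1  1  1  1  2
  e 0  1  1  1  1  2
LCS: 'db'
LCS length = 2

2


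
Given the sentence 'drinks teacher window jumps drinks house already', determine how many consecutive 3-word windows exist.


Word trigrams from [7] words:
  Trigram 1: (drinks teacher window)
  Trigram 2: (teacher window jumps)
  Trigram 3: (window jumps drinks)
  Trigram 4: (jumps drinks house)
  Trigram 5: (drinks house already)
Total word trigrams: 7 - 2 = 5

5


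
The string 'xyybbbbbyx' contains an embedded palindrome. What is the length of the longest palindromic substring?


Scanning 'xyybbbbbyx' for palindromic substrings.
Substring at positions 2-8: 'ybbbbby'.
Check: reverse('ybbbbby') = 'ybbbbby' -> palindrome confirmed.
Neighbouring characters ('y' / 'x') break symmetry, so it cannot extend further.
No longer palindromic substring exists; longest length = 7

7


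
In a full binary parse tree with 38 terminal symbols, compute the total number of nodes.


Leaf nodes (terminals): 38
Internal nodes = n - 1 = 38 - 1 = 37
Total = leaves + internal = 38 + 37 = 75

75


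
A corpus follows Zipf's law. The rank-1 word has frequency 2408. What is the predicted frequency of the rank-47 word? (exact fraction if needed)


Zipf's law: freq(rank) = f1 / rank
f1 = 2408, rank = 47
freq = 2408 / 47
GCD(2408, 47) = 1
Simplified: 2408/47

2408/47


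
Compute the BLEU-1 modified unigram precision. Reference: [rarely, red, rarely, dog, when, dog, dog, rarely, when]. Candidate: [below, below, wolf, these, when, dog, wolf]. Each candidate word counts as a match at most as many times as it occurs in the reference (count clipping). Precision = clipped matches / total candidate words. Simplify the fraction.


Reference word counts: {'dog': 3, 'rarely': 3, 'red': 1, 'when': 2}
Checking each candidate word (with clipping):
  'below' -> not in reference -> no match (matches: 0)
  'below' -> not in reference -> no match (matches: 0)
  'wolf' -> not in reference -> no match (matches: 0)
  'these' -> not in reference -> no match (matches: 0)
  'when' -> in reference (ref count 2, used 1/2) -> match (matches: 1)
  'dog' -> in reference (ref count 3, used 1/3) -> match (matches: 2)
  'wolf' -> not in reference -> no match (matches: 2)
Clipped matches: 2, Candidate length: 7
Precision = 2/7

2/7


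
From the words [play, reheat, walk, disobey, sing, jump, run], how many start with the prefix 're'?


Checking each word for prefix 're':
  'play' -> no (count: 0)
  'reheat' -> YES, starts with 're' (count: 1)
  'walk' -> no (count: 1)
  'disobey' -> no (count: 1)
  'sing' -> no (count: 1)
  'jump' -> no (count: 1)
  'run' -> no (count: 1)
Total with prefix 're': 1

1


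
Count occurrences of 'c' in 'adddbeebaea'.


Scanning 'adddbeebaea' for 'c':
  No matches found.
Total occurrences of 'c': 0

0


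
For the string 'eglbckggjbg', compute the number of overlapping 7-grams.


String 'eglbckggjbg' has length L = 11.
Number of overlapping n-grams = L - n + 1
Substituting: 11 - 7 + 1 = 5

5


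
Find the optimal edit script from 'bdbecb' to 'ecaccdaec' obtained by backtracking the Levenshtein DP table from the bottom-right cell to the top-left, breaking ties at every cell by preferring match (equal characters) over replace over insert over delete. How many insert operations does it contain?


Edit distance = 7. Backtracking from cell (6, 9) with preference match > replace > insert > delete,
then listing the resulting alignment 'bdbecb' -> 'ecaccdaec' left to right:
  Step 1: insert 'e' [insertion #1]
  Step 2: insert 'c' [insertion #2]
  Step 3: insert 'a' [insertion #3]
  Step 4: insert 'c' [insertion #4]
  Step 5: replace b->c
  Step 6: keep 'd'
  Step 7: replace b->a
  Step 8: keep 'e'
  Step 9: keep 'c'
  Step 10: delete 'b'
Total insertions: 4

4


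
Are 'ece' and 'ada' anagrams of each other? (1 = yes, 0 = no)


Sort characters of 'ece': 'cee'
Sort characters of 'ada': 'aad'
Sorted forms differ -> they are NOT anagrams
Result: 0

0


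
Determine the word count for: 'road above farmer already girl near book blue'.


Counting words by splitting on spaces:
  Word 1: 'road'
  Word 2: 'above'
  Word 3: 'farmer'
  Word 4: 'already'
  Word 5: 'girl'
  Word 6: 'near'
  Word 7: 'book'
  Word 8: 'blue'
Total words: 8

8


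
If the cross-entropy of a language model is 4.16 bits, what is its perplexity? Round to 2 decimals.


Perplexity formula: PP = 2^H
H = 4.16
PP = 2^4.16
Decompose: 2^4.16 = 2^4 * 2^0.16
2^4 = 16, 2^0.16 ~ 1.1172871
PP ~ 16 * 1.1172871 = 17.8765936
Rounded to 2 decimals: 17.88

17.88


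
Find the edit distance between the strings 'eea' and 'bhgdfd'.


Building DP table for s1='eea' (len 3) and s2='bhgdfd' (len 6):
       b  h  g  d  f  d
    0  1  2  3  4  5  6
  e 1  1  2  3  4  5  6
  e 2  2  2  3  4  5  6
  a 3  3  3  3  4  5  6
Edit distance = dp[3][6] = 6

6


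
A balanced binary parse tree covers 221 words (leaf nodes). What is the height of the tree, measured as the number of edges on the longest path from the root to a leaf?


In a balanced binary tree with n leaves the deepest leaf is ceil(log2(n)) edges below the root.
log2(221) = 7.7879
ceil(7.7879) = 8
height (edges) = 8

8


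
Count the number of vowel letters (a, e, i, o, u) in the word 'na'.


Scanning each character of 'na':
  Position 1: 'n' -> consonant (running count: 0)
  Position 2: 'a' -> vowel (running count: 1)
Total vowels: 1

1


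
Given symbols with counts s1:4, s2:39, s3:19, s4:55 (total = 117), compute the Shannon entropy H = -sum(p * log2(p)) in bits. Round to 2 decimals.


Computing entropy H = -sum(p_i * log2(p_i)):
  s1: p = 4/117 = 0.0342, -p*log2(p) = 0.1665
  s2: p = 39/117 = 0.3333, -p*log2(p) = 0.5283
  s3: p = 19/117 = 0.1624, -p*log2(p) = 0.4259
  s4: p = 55/117 = 0.4701, -p*log2(p) = 0.5119
H = sum of terms = 1.6326
Rounded to 2 decimals: 1.63

1.63


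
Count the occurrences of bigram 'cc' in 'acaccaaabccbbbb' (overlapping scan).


Scanning 'acaccaaabccbbbb' for bigram 'cc':
  Position 0: 'ac' -> no
  Position 1: 'ca' -> no
  Position 2: 'ac' -> no
  Position 3: 'cc' -> MATCH
  Position 4: 'ca' -> no
  Position 5: 'aa' -> no
  Position 6: 'aa' -> no
  Position 7: 'ab' -> no
  Position 8: 'bc' -> no
  Position 9: 'cc' -> MATCH
  Position 10: 'cb' -> no
  Position 11: 'bb' -> no
  Position 12: 'bb' -> no
  Position 13: 'bb' -> no
Total matches: 2

2


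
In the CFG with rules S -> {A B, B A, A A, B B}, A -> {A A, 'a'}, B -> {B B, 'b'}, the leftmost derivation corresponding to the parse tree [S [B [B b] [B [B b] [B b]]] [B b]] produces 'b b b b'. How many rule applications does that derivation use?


Every bracketed nonterminal node [X ...] in the tree is produced by exactly one rule application.
Reading the tree off as a leftmost derivation:
  Step 1: S  =>  B B   (applied S -> B B)
  Step 2: B B  =>  B B B   (applied B -> B B)
  Step 3: B B B  =>  b B B   (applied B -> b)
  Step 4: b B B  =>  b B B B   (applied B -> B B)
  Step 5: b B B B  =>  b b B B   (applied B -> b)
  Step 6: b b B B  =>  b b b B   (applied B -> b)
  Step 7: b b b B  =>  b b b b   (applied B -> b)
Final yield: b b b b
Total rewrite steps: 7

7


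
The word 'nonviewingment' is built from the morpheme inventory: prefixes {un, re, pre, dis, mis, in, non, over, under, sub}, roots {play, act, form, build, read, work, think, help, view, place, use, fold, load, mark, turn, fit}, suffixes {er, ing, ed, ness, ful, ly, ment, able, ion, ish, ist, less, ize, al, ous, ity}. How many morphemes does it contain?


Segmenting 'nonviewingment' against the inventory:
  'non' -> prefix (morpheme 1)
  'view' -> root (morpheme 2)
  'ing' -> suffix (morpheme 3)
  'ment' -> suffix (morpheme 4)
Total morphemes: 4

4


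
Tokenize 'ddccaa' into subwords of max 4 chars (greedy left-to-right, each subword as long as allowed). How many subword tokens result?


'ddccaa' has 6 characters.
Chunking with max size 4:
  Chunk 1: 'ddcc' (positions 0-3)
  Chunk 2: 'aa' (positions 4-5)
Total chunks: ceil(6 / 4) = 2

2


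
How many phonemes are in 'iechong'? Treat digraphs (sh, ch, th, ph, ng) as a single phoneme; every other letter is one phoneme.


Parsing 'iechong' greedily, digraphs first:
  'i' -> vowel phoneme (phonemes so far: 1)
  'e' -> vowel phoneme (phonemes so far: 2)
  'ch' -> digraph (1 consonant phoneme) (phonemes so far: 3)
  'o' -> vowel phoneme (phonemes so far: 4)
  'ng' -> digraph (1 consonant phoneme) (phonemes so far: 5)
Total phonemes: 5

5


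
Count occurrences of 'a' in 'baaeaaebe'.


Scanning 'baaeaaebe' for 'a':
  Position 1: 'a' -> MATCH (count: 1)
  Position 2: 'a' -> MATCH (count: 2)
  Position 4: 'a' -> MATCH (count: 3)
  Position 5: 'a' -> MATCH (count: 4)
Total occurrences of 'a': 4

4


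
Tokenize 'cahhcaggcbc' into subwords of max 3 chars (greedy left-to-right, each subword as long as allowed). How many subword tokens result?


'cahhcaggcbc' has 11 characters.
Chunking with max size 3:
  Chunk 1: 'cah' (positions 0-2)
  Chunk 2: 'hca' (positions 3-5)
  Chunk 3: 'ggc' (positions 6-8)
  Chunk 4: 'bc' (positions 9-10)
Total chunks: ceil(11 / 3) = 4

4


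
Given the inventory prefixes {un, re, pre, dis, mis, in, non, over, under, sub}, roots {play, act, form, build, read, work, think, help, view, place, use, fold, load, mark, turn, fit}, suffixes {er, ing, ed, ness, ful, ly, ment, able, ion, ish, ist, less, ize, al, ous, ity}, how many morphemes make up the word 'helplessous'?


Segmenting 'helplessous' against the inventory:
  'help' -> root (morpheme 1)
  'less' -> suffix (morpheme 2)
  'ous' -> suffix (morpheme 3)
Total morphemes: 3

3


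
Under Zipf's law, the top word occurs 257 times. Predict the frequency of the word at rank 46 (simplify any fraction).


Zipf's law: freq(rank) = f1 / rank
f1 = 257, rank = 46
freq = 257 / 46
GCD(257, 46) = 1
Simplified: 257/46

257/46


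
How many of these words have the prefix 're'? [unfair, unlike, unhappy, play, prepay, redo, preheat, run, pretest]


Checking each word for prefix 're':
  'unfair' -> no (count: 0)
  'unlike' -> no (count: 0)
  'unhappy' -> no (count: 0)
  'play' -> no (count: 0)
  'prepay' -> no (count: 0)
  'redo' -> YES, starts with 're' (count: 1)
  'preheat' -> no (count: 1)
  'run' -> no (count: 1)
  'pretest' -> no (count: 1)
Total with prefix 're': 1

1


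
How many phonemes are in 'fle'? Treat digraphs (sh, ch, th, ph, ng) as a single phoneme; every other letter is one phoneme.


Parsing 'fle' greedily, digraphs first:
  'f' -> consonant phoneme (phonemes so far: 1)
  'l' -> consonant phoneme (phonemes so far: 2)
  'e' -> vowel phoneme (phonemes so far: 3)
Total phonemes: 3

3


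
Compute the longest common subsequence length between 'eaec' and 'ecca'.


DP table for LCS of 'eaec' and 'ecca':
       e  c  c  a
    0  0  0  0  0
  e 0  1  1  1  1
  a 0  1  1  1  2
  e 0  1  1  1  2
  c 0  1  2  2  2
LCS: 'ea'
LCS length = 2

2


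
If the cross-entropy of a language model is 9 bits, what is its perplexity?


Perplexity formula: PP = 2^H
H = 9
PP = 2^9
PP = 2^9 = 512

512


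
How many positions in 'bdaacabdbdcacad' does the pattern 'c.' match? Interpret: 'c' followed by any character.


Pattern: c. means 'c' followed by any character.
Scanning 'bdaacabdbdcacad' position-by-position:
  Pos 0: window 'bd' -> no
  Pos 1: window 'da' -> no
  Pos 2: window 'aa' -> no
  Pos 3: window 'ac' -> no
  Pos 4: window 'ca' -> MATCH
  Pos 5: window 'ab' -> no
  Pos 6: window 'bd' -> no
  Pos 7: window 'db' -> no
  Pos 8: window 'bd' -> no
  Pos 9: window 'dc' -> no
  Pos 10: window 'ca' -> MATCH
  Pos 11: window 'ac' -> no
  Pos 12: window 'ca' -> MATCH
  Pos 13: window 'ad' -> no
  Pos 14: window 'd' -> no
Total matches: 3

3


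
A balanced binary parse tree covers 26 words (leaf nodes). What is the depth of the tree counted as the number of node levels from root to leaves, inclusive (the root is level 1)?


In a balanced binary tree with n leaves the deepest leaf is ceil(log2(n)) edges below the root,
so counting node levels inclusive of root and leaves gives ceil(log2(n)) + 1 levels.
log2(26) = 4.7004
ceil(4.7004) = 5
levels = 5 + 1 = 6

6


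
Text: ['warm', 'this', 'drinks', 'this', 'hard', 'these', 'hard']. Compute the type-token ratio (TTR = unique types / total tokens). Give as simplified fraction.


Tokens: 7
Unique types: ('drinks', 'hard', 'these', 'this', 'warm') = 5
TTR = 5/7
Already in lowest terms.

5/7


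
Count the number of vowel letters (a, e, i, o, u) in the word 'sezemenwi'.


Scanning each character of 'sezemenwi':
  Position 1: 's' -> consonant (running count: 0)
  Position 2: 'e' -> vowel (running count: 1)
  Position 3: 'z' -> consonant (running count: 1)
  Position 4: 'e' -> vowel (running count: 2)
  Position 5: 'm' -> consonant (running count: 2)
  Position 6: 'e' -> vowel (running count: 3)
  Position 7: 'n' -> consonant (running count: 3)
  Position 8: 'w' -> consonant (running count: 3)
  Position 9: 'i' -> vowel (running count: 4)
Total vowels: 4

4


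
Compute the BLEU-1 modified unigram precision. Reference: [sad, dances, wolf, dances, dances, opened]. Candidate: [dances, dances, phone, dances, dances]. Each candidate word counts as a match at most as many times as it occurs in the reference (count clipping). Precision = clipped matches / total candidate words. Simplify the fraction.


Reference word counts: {'dances': 3, 'opened': 1, 'sad': 1, 'wolf': 1}
Checking each candidate word (with clipping):
  'dances' -> in reference (ref count 3, used 1/3) -> match (matches: 1)
  'dances' -> in reference (ref count 3, used 2/3) -> match (matches: 2)
  'phone' -> not in reference -> no match (matches: 2)
  'dances' -> in reference (ref count 3, used 3/3) -> match (matches: 3)
  'dances' -> ref count 3 already used up (3/3) -> clipped, no match (matches: 3)
Clipped matches: 3, Candidate length: 5
Precision = 3/5

3/5


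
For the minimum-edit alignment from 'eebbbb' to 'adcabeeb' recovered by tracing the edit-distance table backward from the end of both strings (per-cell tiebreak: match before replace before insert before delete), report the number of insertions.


Edit distance = 6. Backtracking from cell (6, 8) with preference match > replace > insert > delete,
then listing the resulting alignment 'eebbbb' -> 'adcabeeb' left to right:
  Step 1: insert 'a' [insertion #1]
  Step 2: insert 'd' [insertion #2]
  Step 3: replace e->c
  Step 4: replace e->a
  Step 5: keep 'b'
  Step 6: replace b->e
  Step 7: replace b->e
  Step 8: keep 'b'
Total insertions: 2

2


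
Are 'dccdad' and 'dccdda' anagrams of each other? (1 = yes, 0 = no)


Sort characters of 'dccdad': 'accddd'
Sort characters of 'dccdda': 'accddd'
Sorted forms match -> they ARE anagrams
Result: 1

1


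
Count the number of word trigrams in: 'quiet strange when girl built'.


Word trigrams from [5] words:
  Trigram 1: (quiet strange when)
  Trigram 2: (strange when girl)
  Trigram 3: (when girl built)
Total word trigrams: 5 - 2 = 3

3


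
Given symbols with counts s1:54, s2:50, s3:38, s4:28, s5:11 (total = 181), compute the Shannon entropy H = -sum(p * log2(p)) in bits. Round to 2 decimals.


Computing entropy H = -sum(p_i * log2(p_i)):
  s1: p = 54/181 = 0.2983, -p*log2(p) = 0.5206
  s2: p = 50/181 = 0.2762, -p*log2(p) = 0.5127
  s3: p = 38/181 = 0.2099, -p*log2(p) = 0.4728
  s4: p = 28/181 = 0.1547, -p*log2(p) = 0.4165
  s5: p = 11/181 = 0.0608, -p*log2(p) = 0.2456
H = sum of terms = 2.1682
Rounded to 2 decimals: 2.17

2.17


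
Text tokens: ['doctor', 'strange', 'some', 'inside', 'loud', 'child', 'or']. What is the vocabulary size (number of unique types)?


Listing all tokens and tracking unique types:
  Token 1: 'doctor' -> NEW (unique so far: 1)
  Token 2: 'strange' -> NEW (unique so far: 2)
  Token 3: 'some' -> NEW (unique so far: 3)
  Token 4: 'inside' -> NEW (unique so far: 4)
  Token 5: 'loud' -> NEW (unique so far: 5)
  Token 6: 'child' -> NEW (unique so far: 6)
  Token 7: 'or' -> NEW (unique so far: 7)
Unique types: ('child', 'doctor', 'inside', 'loud', 'or', 'some', 'strange')
Vocabulary size: 7

7


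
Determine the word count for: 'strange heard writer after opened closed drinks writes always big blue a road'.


Counting words by splitting on spaces:
  Word 1: 'strange'
  Word 2: 'heard'
  Word 3: 'writer'
  Word 4: 'after'
  Word 5: 'opened'
  Word 6: 'closed'
  Word 7: 'drinks'
  Word 8: 'writes'
  Word 9: 'always'
  Word 10: 'big'
  Word 11: 'blue'
  Word 12: 'a'
  Word 13: 'road'
Total words: 13

13


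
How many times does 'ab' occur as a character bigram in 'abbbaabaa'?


Scanning 'abbbaabaa' for bigram 'ab':
  Position 0: 'ab' -> MATCH
  Position 1: 'bb' -> no
  Position 2: 'bb' -> no
  Position 3: 'ba' -> no
  Position 4: 'aa' -> no
  Position 5: 'ab' -> MATCH
  Position 6: 'ba' -> no
  Position 7: 'aa' -> no
Total matches: 2

2


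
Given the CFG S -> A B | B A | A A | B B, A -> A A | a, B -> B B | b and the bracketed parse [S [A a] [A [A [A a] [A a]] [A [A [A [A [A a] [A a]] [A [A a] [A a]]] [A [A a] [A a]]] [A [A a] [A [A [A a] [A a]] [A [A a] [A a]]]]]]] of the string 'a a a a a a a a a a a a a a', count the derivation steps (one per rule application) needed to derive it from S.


Every bracketed nonterminal node [X ...] in the tree is produced by exactly one rule application.
Reading the tree off as a leftmost derivation:
  Step 1: S  =>  A A   (applied S -> A A)
  Step 2: A A  =>  a A   (applied A -> a)
  Step 3: a A  =>  a A A   (applied A -> A A)
  Step 4: a A A  =>  a A A A   (applied A -> A A)
  Step 5: a A A A  =>  a a A A   (applied A -> a)
  Step 6: a a A A  =>  a a a A   (applied A -> a)
  Step 7: a a a A  =>  a a a A A   (applied A -> A A)
  Step 8: a a a A A  =>  a a a A A A   (applied A -> A A)
  Step 9: a a a A A A  =>  a a a A A A A   (applied A -> A A)
  Step 10: a a a A A A A  =>  a a a A A A A A   (applied A -> A A)
  Step 11: a a a A A A A A  =>  a a a a A A A A   (applied A -> a)
  Step 12: a a a a A A A A  =>  a a a a a A A A   (applied A -> a)
  Step 13: a a a a a A A A  =>  a a a a a A A A A   (applied A -> A A)
  Step 14: a a a a a A A A A  =>  a a a a a a A A A   (applied A -> a)
  Step 15: a a a a a a A A A  =>  a a a a a a a A A   (applied A -> a)
  Step 16: a a a a a a a A A  =>  a a a a a a a A A A   (applied A -> A A)
  Step 17: a a a a a a a A A A  =>  a a a a a a a a A A   (applied A -> a)
  Step 18: a a a a a a a a A A  =>  a a a a a a a a a A   (applied A -> a)
  Step 19: a a a a a a a a a A  =>  a a a a a a a a a A A   (applied A -> A A)
  Step 20: a a a a a a a a a A A  =>  a a a a a a a a a a A   (applied A -> a)
  Step 21: a a a a a a a a a a A  =>  a a a a a a a a a a A A   (applied A -> A A)
  Step 22: a a a a a a a a a a A A  =>  a a a a a a a a a a A A A   (applied A -> A A)
  Step 23: a a a a a a a a a a A A A  =>  a a a a a a a a a a a A A   (applied A -> a)
  Step 24: a a a a a a a a a a a A A  =>  a a a a a a a a a a a a A   (applied A -> a)
  Step 25: a a a a a a a a a a a a A  =>  a a a a a a a a a a a a A A   (applied A -> A A)
  Step 26: a a a a a a a a a a a a A A  =>  a a a a a a a a a a a a a A   (applied A -> a)
  Step 27: a a a a a a a a a a a a a A  =>  a a a a a a a a a a a a a a   (applied A -> a)
Final yield: a a a a a a a a a a a a a a
Total rewrite steps: 27

27


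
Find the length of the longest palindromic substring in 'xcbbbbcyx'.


Scanning 'xcbbbbcyx' for palindromic substrings.
Substring at positions 1-6: 'cbbbbc'.
Check: reverse('cbbbbc') = 'cbbbbc' -> palindrome confirmed.
Neighbouring characters ('x' / 'y') break symmetry, so it cannot extend further.
No longer palindromic substring exists; longest length = 6

6


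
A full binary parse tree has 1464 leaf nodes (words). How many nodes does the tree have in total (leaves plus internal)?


Leaf nodes (terminals): 1464
Internal nodes = n - 1 = 1464 - 1 = 1463
Total = leaves + internal = 1464 + 1463 = 2927

2927


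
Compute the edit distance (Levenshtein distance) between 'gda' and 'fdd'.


Building DP table for s1='gda' (len 3) and s2='fdd' (len 3):
       f  d  d
    0  1  2  3
  g 1  1  2  3
  d 2  2  1  2
  a 3  3  2  2
Edit distance = dp[3][3] = 2

2


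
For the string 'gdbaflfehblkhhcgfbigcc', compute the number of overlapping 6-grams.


String 'gdbaflfehblkhhcgfbigcc' has length L = 22.
Number of overlapping n-grams = L - n + 1
Substituting: 22 - 6 + 1 = 17

17


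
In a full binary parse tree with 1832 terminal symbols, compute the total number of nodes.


Leaf nodes (terminals): 1832
Internal nodes = n - 1 = 1832 - 1 = 1831
Total = leaves + internal = 1832 + 1831 = 3663

3663


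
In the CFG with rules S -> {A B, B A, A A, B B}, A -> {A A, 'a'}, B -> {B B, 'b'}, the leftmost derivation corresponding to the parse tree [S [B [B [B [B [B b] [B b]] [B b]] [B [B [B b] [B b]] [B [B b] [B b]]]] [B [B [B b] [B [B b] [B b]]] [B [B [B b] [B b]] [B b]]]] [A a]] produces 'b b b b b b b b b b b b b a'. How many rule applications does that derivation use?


Every bracketed nonterminal node [X ...] in the tree is produced by exactly one rule application.
Reading the tree off as a leftmost derivation:
  Step 1: S  =>  B A   (applied S -> B A)
  Step 2: B A  =>  B B A   (applied B -> B B)
  Step 3: B B A  =>  B B B A   (applied B -> B B)
  Step 4: B B B A  =>  B B B B A   (applied B -> B B)
  Step 5: B B B B A  =>  B B B B B A   (applied B -> B B)
  Step 6: B B B B B A  =>  b B B B B A   (applied B -> b)
  Step 7: b B B B B A  =>  b b B B B A   (applied B -> b)
  Step 8: b b B B B A  =>  b b b B B A   (applied B -> b)
  Step 9: b b b B B A  =>  b b b B B B A   (applied B -> B B)
  Step 10: b b b B B B A  =>  b b b B B B B A   (applied B -> B B)
  Step 11: b b b B B B B A  =>  b b b b B B B A   (applied B -> b)
  Step 12: b b b b B B B A  =>  b b b b b B B A   (applied B -> b)
  Step 13: b b b b b B B A  =>  b b b b b B B B A   (applied B -> B B)
  Step 14: b b b b b B B B A  =>  b b b b b b B B A   (applied B -> b)
  Step 15: b b b b b b B B A  =>  b b b b b b b B A   (applied B -> b)
  Step 16: b b b b b b b B A  =>  b b b b b b b B B A   (applied B -> B B)
  Step 17: b b b b b b b B B A  =>  b b b b b b b B B B A   (applied B -> B B)
  Step 18: b b b b b b b B B B A  =>  b b b b b b b b B B A   (applied B -> b)
  Step 19: b b b b b b b b B B A  =>  b b b b b b b b B B B A   (applied B -> B B)
  Step 20: b b b b b b b b B B B A  =>  b b b b b b b b b B B A   (applied B -> b)
  Step 21: b b b b b b b b b B B A  =>  b b b b b b b b b b B A   (applied B -> b)
  Step 22: b b b b b b b b b b B A  =>  b b b b b b b b b b B B A   (applied B -> B B)
  Step 23: b b b b b b b b b b B B A  =>  b b b b b b b b b b B B B A   (applied B -> B B)
  Step 24: b b b b b b b b b b B B B A  =>  b b b b b b b b b b b B B A   (applied B -> b)
  Step 25: b b b b b b b b b b b B B A  =>  b b b b b b b b b b b b B A   (applied B -> b)
  Step 26: b b b b b b b b b b b b B A  =>  b b b b b b b b b b b b b A   (applied B -> b)
  Step 27: b b b b b b b b b b b b b A  =>  b b b b b b b b b b b b b a   (applied A -> a)
Final yield: b b b b b b b b b b b b b a
Total rewrite steps: 27

27


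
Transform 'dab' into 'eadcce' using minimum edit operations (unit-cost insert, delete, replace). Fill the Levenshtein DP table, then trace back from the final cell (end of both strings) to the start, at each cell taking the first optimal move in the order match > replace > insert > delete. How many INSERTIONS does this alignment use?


Edit distance = 5. Backtracking from cell (3, 6) with preference match > replace > insert > delete,
then listing the resulting alignment 'dab' -> 'eadcce' left to right:
  Step 1: insert 'e' [insertion #1]
  Step 2: insert 'a' [insertion #2]
  Step 3: keep 'd'
  Step 4: insert 'c' [insertion #3]
  Step 5: replace a->c
  Step 6: replace b->e
Total insertions: 3

3


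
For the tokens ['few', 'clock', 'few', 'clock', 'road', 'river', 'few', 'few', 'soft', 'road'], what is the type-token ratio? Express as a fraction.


Tokens: 10
Unique types: ('clock', 'few', 'river', 'road', 'soft') = 5
TTR = 5/10
Simplify: divide both by 5 -> 1/2
TTR = 1/2

1/2


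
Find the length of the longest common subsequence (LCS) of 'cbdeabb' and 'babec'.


DP table for LCS of 'cbdeabb' and 'babec':
       b  a  b  e  c
    0  0  0  0  0  0
  c 0  0  0  0  0  1
  b 0  1  1  1  1  1
  d 0  1  1  1  1  1
  e 0  1  1  1  2  2
  a 0  1  2  2  2  2
  b 0  1  2  3  3  3
  b 0  1  2  3  3  3
LCS: 'bab'
LCS length = 3

3


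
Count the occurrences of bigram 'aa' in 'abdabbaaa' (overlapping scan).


Scanning 'abdabbaaa' for bigram 'aa':
  Position 0: 'ab' -> no
  Position 1: 'bd' -> no
  Position 2: 'da' -> no
  Position 3: 'ab' -> no
  Position 4: 'bb' -> no
  Position 5: 'ba' -> no
  Position 6: 'aa' -> MATCH
  Position 7: 'aa' -> MATCH
Total matches: 2

2


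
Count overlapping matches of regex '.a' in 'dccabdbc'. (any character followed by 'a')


Pattern: .a means any character followed by 'a'.
Scanning 'dccabdbc' position-by-position:
  Pos 0: window 'dc' -> no
  Pos 1: window 'cc' -> no
  Pos 2: window 'ca' -> MATCH
  Pos 3: window 'ab' -> no
  Pos 4: window 'bd' -> no
  Pos 5: window 'db' -> no
  Pos 6: window 'bc' -> no
  Pos 7: window 'c' -> no
Total matches: 1

1


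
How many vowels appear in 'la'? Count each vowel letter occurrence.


Scanning each character of 'la':
  Position 1: 'l' -> consonant (running count: 0)
  Position 2: 'a' -> vowel (running count: 1)
Total vowels: 1

1


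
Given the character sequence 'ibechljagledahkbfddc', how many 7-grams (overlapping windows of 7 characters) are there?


String 'ibechljagledahkbfddc' has length L = 20.
Number of overlapping n-grams = L - n + 1
Substituting: 20 - 7 + 1 = 14

14


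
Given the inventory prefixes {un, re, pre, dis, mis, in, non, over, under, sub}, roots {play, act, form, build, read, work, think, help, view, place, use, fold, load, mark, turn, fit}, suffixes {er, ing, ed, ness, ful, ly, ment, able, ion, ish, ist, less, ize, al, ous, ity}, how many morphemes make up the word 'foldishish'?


Segmenting 'foldishish' against the inventory:
  'fold' -> root (morpheme 1)
  'ish' -> suffix (morpheme 2)
  'ish' -> suffix (morpheme 3)
Total morphemes: 3

3


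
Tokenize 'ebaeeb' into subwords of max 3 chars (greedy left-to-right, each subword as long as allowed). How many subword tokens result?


'ebaeeb' has 6 characters.
Chunking with max size 3:
  Chunk 1: 'eba' (positions 0-2)
  Chunk 2: 'eeb' (positions 3-5)
Total chunks: ceil(6 / 3) = 2

2


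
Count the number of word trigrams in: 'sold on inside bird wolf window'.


Word trigrams from [6] words:
  Trigram 1: (sold on inside)
  Trigram 2: (on inside bird)
  Trigram 3: (inside bird wolf)
  Trigram 4: (bird wolf window)
Total word trigrams: 6 - 2 = 4

4


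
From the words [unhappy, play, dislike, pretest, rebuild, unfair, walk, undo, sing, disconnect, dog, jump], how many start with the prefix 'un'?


Checking each word for prefix 'un':
  'unhappy' -> YES, starts with 'un' (count: 1)
  'play' -> no (count: 1)
  'dislike' -> no (count: 1)
  'pretest' -> no (count: 1)
  'rebuild' -> no (count: 1)
  'unfair' -> YES, starts with 'un' (count: 2)
  'walk' -> no (count: 2)
  'undo' -> YES, starts with 'un' (count: 3)
  'sing' -> no (count: 3)
  'disconnect' -> no (count: 3)
  'dog' -> no (count: 3)
  'jump' -> no (count: 3)
Total with prefix 'un': 3

3


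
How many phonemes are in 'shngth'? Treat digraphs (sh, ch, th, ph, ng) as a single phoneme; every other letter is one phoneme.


Parsing 'shngth' greedily, digraphs first:
  'sh' -> digraph (1 consonant phoneme) (phonemes so far: 1)
  'ng' -> digraph (1 consonant phoneme) (phonemes so far: 2)
  'th' -> digraph (1 consonant phoneme) (phonemes so far: 3)
Total phonemes: 3

3


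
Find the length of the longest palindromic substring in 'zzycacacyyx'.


Scanning 'zzycacacyyx' for palindromic substrings.
Substring at positions 2-8: 'ycacacy'.
Check: reverse('ycacacy') = 'ycacacy' -> palindrome confirmed.
Neighbouring characters ('z' / 'y') break symmetry, so it cannot extend further.
No longer palindromic substring exists; longest length = 7

7


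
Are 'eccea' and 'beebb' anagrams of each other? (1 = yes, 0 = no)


Sort characters of 'eccea': 'accee'
Sort characters of 'beebb': 'bbbee'
Sorted forms differ -> they are NOT anagrams
Result: 0

0


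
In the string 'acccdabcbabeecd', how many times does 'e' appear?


Scanning 'acccdabcbabeecd' for 'e':
  Position 11: 'e' -> MATCH (count: 1)
  Position 12: 'e' -> MATCH (count: 2)
Total occurrences of 'e': 2

2


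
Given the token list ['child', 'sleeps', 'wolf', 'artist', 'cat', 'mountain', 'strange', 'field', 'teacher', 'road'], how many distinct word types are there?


Listing all tokens and tracking unique types:
  Token 1: 'child' -> NEW (unique so far: 1)
  Token 2: 'sleeps' -> NEW (unique so far: 2)
  Token 3: 'wolf' -> NEW (unique so far: 3)
  Token 4: 'artist' -> NEW (unique so far: 4)
  Token 5: 'cat' -> NEW (unique so far: 5)
  Token 6: 'mountain' -> NEW (unique so far: 6)
  Token 7: 'strange' -> NEW (unique so far: 7)
  Token 8: 'field' -> NEW (unique so far: 8)
  Token 9: 'teacher' -> NEW (unique so far: 9)
  Token 10: 'road' -> NEW (unique so far: 10)
Unique types: ('artist', 'cat', 'child', 'field', 'mountain', 'road', 'sleeps', 'strange', 'teacher', 'wolf')
Vocabulary size: 10

10


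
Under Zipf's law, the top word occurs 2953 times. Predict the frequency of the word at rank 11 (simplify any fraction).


Zipf's law: freq(rank) = f1 / rank
f1 = 2953, rank = 11
freq = 2953 / 11
GCD(2953, 11) = 1
Simplified: 2953/11

2953/11


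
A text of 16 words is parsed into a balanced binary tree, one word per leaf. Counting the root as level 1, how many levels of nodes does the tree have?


In a balanced binary tree with n leaves the deepest leaf is ceil(log2(n)) edges below the root,
so counting node levels inclusive of root and leaves gives ceil(log2(n)) + 1 levels.
log2(16) = 4.0000
ceil(4.0000) = 4
levels = 4 + 1 = 5

5


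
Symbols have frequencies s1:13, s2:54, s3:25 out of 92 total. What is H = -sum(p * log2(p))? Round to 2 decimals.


Computing entropy H = -sum(p_i * log2(p_i)):
  s1: p = 13/92 = 0.1413, -p*log2(p) = 0.3989
  s2: p = 54/92 = 0.5870, -p*log2(p) = 0.4512
  s3: p = 25/92 = 0.2717, -p*log2(p) = 0.5108
H = sum of terms = 1.3609
Rounded to 2 decimals: 1.36

1.36


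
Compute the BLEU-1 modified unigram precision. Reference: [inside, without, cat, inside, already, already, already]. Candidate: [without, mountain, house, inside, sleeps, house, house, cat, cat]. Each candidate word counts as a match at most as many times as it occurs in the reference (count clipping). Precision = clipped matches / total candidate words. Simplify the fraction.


Reference word counts: {'already': 3, 'cat': 1, 'inside': 2, 'without': 1}
Checking each candidate word (with clipping):
  'without' -> in reference (ref count 1, used 1/1) -> match (matches: 1)
  'mountain' -> not in reference -> no match (matches: 1)
  'house' -> not in reference -> no match (matches: 1)
  'inside' -> in reference (ref count 2, used 1/2) -> match (matches: 2)
  'sleeps' -> not in reference -> no match (matches: 2)
  'house' -> not in reference -> no match (matches: 2)
  'house' -> not in reference -> no match (matches: 2)
  'cat' -> in reference (ref count 1, used 1/1) -> match (matches: 3)
  'cat' -> ref count 1 already used up (1/1) -> clipped, no match (matches: 3)
Clipped matches: 3, Candidate length: 9
Precision = 3/9 = 1/3

1/3


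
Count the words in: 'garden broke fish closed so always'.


Counting words by splitting on spaces:
  Word 1: 'garden'
  Word 2: 'broke'
  Word 3: 'fish'
  Word 4: 'closed'
  Word 5: 'so'
  Word 6: 'always'
Total words: 6

6


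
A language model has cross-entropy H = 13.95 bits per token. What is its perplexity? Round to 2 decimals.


Perplexity formula: PP = 2^H
H = 13.95
PP = 2^13.95
Decompose: 2^13.95 = 2^13 * 2^0.95
2^13 = 8192, 2^0.95 ~ 1.9318727
PP ~ 8192 * 1.9318727 = 15825.9011584
Rounded to 2 decimals: 15825.90

15825.90


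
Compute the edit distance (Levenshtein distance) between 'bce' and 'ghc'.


Building DP table for s1='bce' (len 3) and s2='ghc' (len 3):
       g  h  c
    0  1  2  3
  b 1  1  2  3
  c 2  2  2  2
  e 3  3  3  3
Edit distance = dp[3][3] = 3

3


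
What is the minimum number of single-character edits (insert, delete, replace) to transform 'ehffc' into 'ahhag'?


Building DP table for s1='ehffc' (len 5) and s2='ahhag' (len 5):
       a  h  h  a  g
    0  1  2  3  4  5
  e 1  1  2  3  4  5
  h 2  2  1  2  3  4
  f 3  3  2  2  3  4
  f 4  4  3  3  3  4
  c 5  5  4  4  4  4
Edit distance = dp[5][5] = 4

4


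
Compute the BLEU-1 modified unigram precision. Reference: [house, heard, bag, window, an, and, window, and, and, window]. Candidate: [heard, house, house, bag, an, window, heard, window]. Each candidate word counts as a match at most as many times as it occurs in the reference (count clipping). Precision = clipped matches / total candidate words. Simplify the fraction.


Reference word counts: {'an': 1, 'and': 3, 'bag': 1, 'heard': 1, 'house': 1, 'window': 3}
Checking each candidate word (with clipping):
  'heard' -> in reference (ref count 1, used 1/1) -> match (matches: 1)
  'house' -> in reference (ref count 1, used 1/1) -> match (matches: 2)
  'house' -> ref count 1 already used up (1/1) -> clipped, no match (matches: 2)
  'bag' -> in reference (ref count 1, used 1/1) -> match (matches: 3)
  'an' -> in reference (ref count 1, used 1/1) -> match (matches: 4)
  'window' -> in reference (ref count 3, used 1/3) -> match (matches: 5)
  'heard' -> ref count 1 already used up (1/1) -> clipped, no match (matches: 5)
  'window' -> in reference (ref count 3, used 2/3) -> match (matches: 6)
Clipped matches: 6, Candidate length: 8
Precision = 6/8 = 3/4

3/4


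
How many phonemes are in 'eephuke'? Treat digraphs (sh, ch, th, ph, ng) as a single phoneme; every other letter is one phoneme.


Parsing 'eephuke' greedily, digraphs first:
  'e' -> vowel phoneme (phonemes so far: 1)
  'e' -> vowel phoneme (phonemes so far: 2)
  'ph' -> digraph (1 consonant phoneme) (phonemes so far: 3)
  'u' -> vowel phoneme (phonemes so far: 4)
  'k' -> consonant phoneme (phonemes so far: 5)
  'e' -> vowel phoneme (phonemes so far: 6)
Total phonemes: 6

6


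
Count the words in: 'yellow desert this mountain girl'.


Counting words by splitting on spaces:
  Word 1: 'yellow'
  Word 2: 'desert'
  Word 3: 'this'
  Word 4: 'mountain'
  Word 5: 'girl'
Total words: 5

5


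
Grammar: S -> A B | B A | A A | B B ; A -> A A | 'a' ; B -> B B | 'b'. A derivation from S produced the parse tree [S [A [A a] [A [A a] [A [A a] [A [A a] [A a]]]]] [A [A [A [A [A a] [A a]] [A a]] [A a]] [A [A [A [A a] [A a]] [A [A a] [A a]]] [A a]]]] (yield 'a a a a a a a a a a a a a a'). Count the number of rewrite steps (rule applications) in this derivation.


Every bracketed nonterminal node [X ...] in the tree is produced by exactly one rule application.
Reading the tree off as a leftmost derivation:
  Step 1: S  =>  A A   (applied S -> A A)
  Step 2: A A  =>  A A A   (applied A -> A A)
  Step 3: A A A  =>  a A A   (applied A -> a)
  Step 4: a A A  =>  a A A A   (applied A -> A A)
  Step 5: a A A A  =>  a a A A   (applied A -> a)
  Step 6: a a A A  =>  a a A A A   (applied A -> A A)
  Step 7: a a A A A  =>  a a a A A   (applied A -> a)
  Step 8: a a a A A  =>  a a a A A A   (applied A -> A A)
  Step 9: a a a A A A  =>  a a a a A A   (applied A -> a)
  Step 10: a a a a A A  =>  a a a a a A   (applied A -> a)
  Step 11: a a a a a A  =>  a a a a a A A   (applied A -> A A)
  Step 12: a a a a a A A  =>  a a a a a A A A   (applied A -> A A)
  Step 13: a a a a a A A A  =>  a a a a a A A A A   (applied A -> A A)
  Step 14: a a a a a A A A A  =>  a a a a a A A A A A   (applied A -> A A)
  Step 15: a a a a a A A A A A  =>  a a a a a a A A A A   (applied A -> a)
  Step 16: a a a a a a A A A A  =>  a a a a a a a A A A   (applied A -> a)
  Step 17: a a a a a a a A A A  =>  a a a a a a a a A A   (applied A -> a)
  Step 18: a a a a a a a a A A  =>  a a a a a a a a a A   (applied A -> a)
  Step 19: a a a a a a a a a A  =>  a a a a a a a a a A A   (applied A -> A A)
  Step 20: a a a a a a a a a A A  =>  a a a a a a a a a A A A   (applied A -> A A)
  Step 21: a a a a a a a a a A A A  =>  a a a a a a a a a A A A A   (applied A -> A A)
  Step 22: a a a a a a a a a A A A A  =>  a a a a a a a a a a A A A   (applied A -> a)
  Step 23: a a a a a a a a a a A A A  =>  a a a a a a a a a a a A A   (applied A -> a)
  Step 24: a a a a a a a a a a a A A  =>  a a a a a a a a a a a A A A   (applied A -> A A)
  Step 25: a a a a a a a a a a a A A A  =>  a a a a a a a a a a a a A A   (applied A -> a)
  Step 26: a a a a a a a a a a a a A A  =>  a a a a a a a a a a a a a A   (applied A -> a)
  Step 27: a a a a a a a a a a a a a A  =>  a a a a a a a a a a a a a a   (applied A -> a)
Final yield: a a a a a a a a a a a a a a
Total rewrite steps: 27

27
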